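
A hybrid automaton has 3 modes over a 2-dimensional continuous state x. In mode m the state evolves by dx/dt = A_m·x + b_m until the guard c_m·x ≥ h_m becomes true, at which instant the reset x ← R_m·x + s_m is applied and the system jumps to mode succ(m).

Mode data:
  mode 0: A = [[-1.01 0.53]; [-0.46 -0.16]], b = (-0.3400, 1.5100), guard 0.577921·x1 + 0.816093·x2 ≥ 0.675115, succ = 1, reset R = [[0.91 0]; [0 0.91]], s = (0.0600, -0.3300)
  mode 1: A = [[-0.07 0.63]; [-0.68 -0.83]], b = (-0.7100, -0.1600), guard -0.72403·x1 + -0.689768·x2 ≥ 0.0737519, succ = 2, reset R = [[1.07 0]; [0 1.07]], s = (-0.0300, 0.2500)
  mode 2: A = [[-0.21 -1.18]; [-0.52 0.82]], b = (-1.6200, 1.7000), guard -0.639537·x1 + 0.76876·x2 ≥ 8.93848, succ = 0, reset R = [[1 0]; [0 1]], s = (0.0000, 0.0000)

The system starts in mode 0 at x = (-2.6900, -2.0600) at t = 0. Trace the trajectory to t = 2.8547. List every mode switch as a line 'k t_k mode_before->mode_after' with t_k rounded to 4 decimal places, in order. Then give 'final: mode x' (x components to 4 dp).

Mode 0: guard c·x = 0.6751 hit at Δt = 1.4769 (t = 1.4769), x⁻ = (-0.7696, 1.3722) → reset → x⁺ = (-0.6403, 0.9187), jump to mode 1
Mode 1: guard c·x = 0.0738 hit at Δt = 0.6817 (t = 2.1586), x⁻ = (-0.7538, 0.6843) → reset → x⁺ = (-0.8366, 0.9822), jump to mode 2
Mode 2: flow for 0.6961 to horizon, guard not reached → x = (-3.6268, 4.2680)

1 1.4769 0->1
2 2.1586 1->2
final: 2 -3.6268 4.2680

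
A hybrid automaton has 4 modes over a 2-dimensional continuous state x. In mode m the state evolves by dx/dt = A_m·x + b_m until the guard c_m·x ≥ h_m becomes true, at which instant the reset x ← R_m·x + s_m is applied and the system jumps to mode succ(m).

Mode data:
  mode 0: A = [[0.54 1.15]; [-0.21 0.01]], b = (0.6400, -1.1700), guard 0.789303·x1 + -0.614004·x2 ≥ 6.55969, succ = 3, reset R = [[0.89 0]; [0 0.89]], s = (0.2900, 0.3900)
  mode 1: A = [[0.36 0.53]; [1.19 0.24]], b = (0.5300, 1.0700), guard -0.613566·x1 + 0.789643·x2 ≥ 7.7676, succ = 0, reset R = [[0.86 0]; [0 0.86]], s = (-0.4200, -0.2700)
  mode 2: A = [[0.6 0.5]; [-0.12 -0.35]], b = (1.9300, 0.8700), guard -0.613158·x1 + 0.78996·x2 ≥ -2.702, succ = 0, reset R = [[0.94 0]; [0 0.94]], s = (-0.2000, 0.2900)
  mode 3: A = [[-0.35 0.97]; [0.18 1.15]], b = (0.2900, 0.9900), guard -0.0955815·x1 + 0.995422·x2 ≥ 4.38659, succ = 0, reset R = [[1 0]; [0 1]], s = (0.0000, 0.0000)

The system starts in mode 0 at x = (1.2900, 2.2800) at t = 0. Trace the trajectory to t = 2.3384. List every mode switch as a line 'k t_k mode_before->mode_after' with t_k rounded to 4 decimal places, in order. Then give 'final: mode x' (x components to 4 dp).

Mode 0: guard c·x = 6.5597 hit at Δt = 1.5659 (t = 1.5659), x⁻ = (7.5287, -1.0053) → reset → x⁺ = (6.9905, -0.5047), jump to mode 3
Mode 3: flow for 0.7725 to horizon, guard not reached → x = (5.7772, 1.4227)

1 1.5659 0->3
final: 3 5.7772 1.4227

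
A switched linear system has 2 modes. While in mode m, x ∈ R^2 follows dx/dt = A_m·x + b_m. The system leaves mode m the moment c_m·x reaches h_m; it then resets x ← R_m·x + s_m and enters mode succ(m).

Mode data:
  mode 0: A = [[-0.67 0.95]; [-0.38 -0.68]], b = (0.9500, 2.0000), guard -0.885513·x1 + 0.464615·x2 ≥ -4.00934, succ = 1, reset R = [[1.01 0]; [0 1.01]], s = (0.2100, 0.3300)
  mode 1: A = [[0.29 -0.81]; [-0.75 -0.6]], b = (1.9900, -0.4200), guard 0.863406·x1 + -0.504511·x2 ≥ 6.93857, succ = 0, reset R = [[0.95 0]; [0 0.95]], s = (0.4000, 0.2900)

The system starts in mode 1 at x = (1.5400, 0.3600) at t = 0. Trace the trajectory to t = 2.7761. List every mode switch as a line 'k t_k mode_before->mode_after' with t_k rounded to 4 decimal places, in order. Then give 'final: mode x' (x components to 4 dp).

Mode 1: guard c·x = 6.9386 hit at Δt = 1.2647 (t = 1.2647), x⁻ = (6.4136, -2.7770) → reset → x⁺ = (6.4929, -2.3482), jump to mode 0
Mode 0: guard c·x = -4.0093 hit at Δt = 0.6459 (t = 1.9106), x⁻ = (3.7725, -1.4393) → reset → x⁺ = (4.0203, -1.1237), jump to mode 1
Mode 1: guard c·x = 6.9386 hit at Δt = 0.4902 (t = 2.4008), x⁻ = (6.4704, -2.6799) → reset → x⁺ = (6.5468, -2.2559), jump to mode 0
Mode 0: flow for 0.3753 to horizon, guard not reached → x = (4.7689, -1.7862)

1 1.2647 1->0
2 1.9106 0->1
3 2.4008 1->0
final: 0 4.7689 -1.7862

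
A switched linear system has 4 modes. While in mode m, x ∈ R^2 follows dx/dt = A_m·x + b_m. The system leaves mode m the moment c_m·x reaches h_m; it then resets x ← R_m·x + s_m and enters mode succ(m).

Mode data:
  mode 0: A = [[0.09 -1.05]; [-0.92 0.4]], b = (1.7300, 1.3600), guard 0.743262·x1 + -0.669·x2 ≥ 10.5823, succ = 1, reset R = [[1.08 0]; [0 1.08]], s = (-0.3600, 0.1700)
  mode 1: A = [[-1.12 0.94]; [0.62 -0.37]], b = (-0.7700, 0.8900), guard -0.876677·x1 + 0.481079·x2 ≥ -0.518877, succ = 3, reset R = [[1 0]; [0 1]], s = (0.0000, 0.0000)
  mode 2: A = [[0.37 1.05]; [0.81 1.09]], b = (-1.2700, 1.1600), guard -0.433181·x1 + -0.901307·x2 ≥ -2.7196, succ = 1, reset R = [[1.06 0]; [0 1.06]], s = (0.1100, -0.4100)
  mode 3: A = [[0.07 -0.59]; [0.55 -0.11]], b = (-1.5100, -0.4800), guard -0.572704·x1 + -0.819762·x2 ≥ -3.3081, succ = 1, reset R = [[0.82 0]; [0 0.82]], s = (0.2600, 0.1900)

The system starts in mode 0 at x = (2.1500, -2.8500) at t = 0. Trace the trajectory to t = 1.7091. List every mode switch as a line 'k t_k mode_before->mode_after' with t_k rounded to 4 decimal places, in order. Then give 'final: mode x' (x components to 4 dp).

Mode 0: guard c·x = 10.5823 hit at Δt = 0.8613 (t = 0.8613), x⁻ = (7.9880, -6.9433) → reset → x⁺ = (8.2671, -7.3288), jump to mode 1
Mode 1: flow for 0.8478 to horizon, guard not reached → x = (0.4444, -3.2220)

1 0.8613 0->1
final: 1 0.4444 -3.2220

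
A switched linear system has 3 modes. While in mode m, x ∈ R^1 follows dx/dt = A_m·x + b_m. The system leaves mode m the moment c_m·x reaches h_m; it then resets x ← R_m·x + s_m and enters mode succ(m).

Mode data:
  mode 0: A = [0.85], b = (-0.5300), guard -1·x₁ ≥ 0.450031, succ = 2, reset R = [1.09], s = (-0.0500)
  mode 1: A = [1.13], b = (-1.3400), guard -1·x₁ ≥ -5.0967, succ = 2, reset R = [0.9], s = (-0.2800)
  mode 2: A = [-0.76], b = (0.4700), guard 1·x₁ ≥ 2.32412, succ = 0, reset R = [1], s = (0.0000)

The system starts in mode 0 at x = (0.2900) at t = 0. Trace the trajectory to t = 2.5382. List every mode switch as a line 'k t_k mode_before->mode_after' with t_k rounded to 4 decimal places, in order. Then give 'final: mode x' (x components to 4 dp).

1 1.3753 0->2
final: 2 0.1395

Mode 0: guard c·x = 0.4500 hit at Δt = 1.3753 (t = 1.3753), x⁻ = (-0.4500) → reset → x⁺ = (-0.5405), jump to mode 2
Mode 2: flow for 1.1629 to horizon, guard not reached → x = (0.1395)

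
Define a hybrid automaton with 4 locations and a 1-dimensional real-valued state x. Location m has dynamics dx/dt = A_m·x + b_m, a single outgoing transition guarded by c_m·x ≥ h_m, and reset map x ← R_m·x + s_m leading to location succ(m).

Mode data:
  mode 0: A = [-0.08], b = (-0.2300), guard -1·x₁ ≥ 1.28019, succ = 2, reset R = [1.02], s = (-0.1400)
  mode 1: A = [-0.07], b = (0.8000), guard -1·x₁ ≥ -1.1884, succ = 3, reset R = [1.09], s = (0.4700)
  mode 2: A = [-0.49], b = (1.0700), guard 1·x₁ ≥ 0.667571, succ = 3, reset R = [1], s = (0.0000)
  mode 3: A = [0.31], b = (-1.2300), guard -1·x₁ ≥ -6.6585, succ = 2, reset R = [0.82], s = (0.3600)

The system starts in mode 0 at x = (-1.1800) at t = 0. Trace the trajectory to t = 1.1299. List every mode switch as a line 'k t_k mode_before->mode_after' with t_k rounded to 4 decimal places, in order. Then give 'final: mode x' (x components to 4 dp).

1 0.7616 0->2
final: 2 -0.8465

Mode 0: guard c·x = 1.2802 hit at Δt = 0.7616 (t = 0.7616), x⁻ = (-1.2802) → reset → x⁺ = (-1.4458), jump to mode 2
Mode 2: flow for 0.3683 to horizon, guard not reached → x = (-0.8465)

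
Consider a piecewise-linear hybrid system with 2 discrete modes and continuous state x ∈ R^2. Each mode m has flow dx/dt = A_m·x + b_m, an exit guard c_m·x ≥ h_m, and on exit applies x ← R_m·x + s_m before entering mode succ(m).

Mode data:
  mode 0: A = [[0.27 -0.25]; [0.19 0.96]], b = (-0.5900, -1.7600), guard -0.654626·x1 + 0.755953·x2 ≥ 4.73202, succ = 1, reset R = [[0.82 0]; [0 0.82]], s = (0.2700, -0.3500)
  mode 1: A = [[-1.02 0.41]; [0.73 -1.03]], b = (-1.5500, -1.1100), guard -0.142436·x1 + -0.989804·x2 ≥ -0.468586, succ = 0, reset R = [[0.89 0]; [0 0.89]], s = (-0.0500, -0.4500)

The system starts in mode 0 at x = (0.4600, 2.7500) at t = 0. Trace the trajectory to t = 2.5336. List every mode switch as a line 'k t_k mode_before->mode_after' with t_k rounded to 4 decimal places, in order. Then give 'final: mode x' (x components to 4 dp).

1 1.2843 0->1
2 2.0924 1->0
final: 0 -1.2255 -0.9372

Mode 0: guard c·x = 4.7320 hit at Δt = 1.2843 (t = 1.2843), x⁻ = (-1.6257, 4.8519) → reset → x⁺ = (-1.0631, 3.6285), jump to mode 1
Mode 1: guard c·x = -0.4686 hit at Δt = 0.8081 (t = 2.0924), x⁻ = (-0.9341, 0.6078) → reset → x⁺ = (-0.8814, 0.0910), jump to mode 0
Mode 0: flow for 0.4412 to horizon, guard not reached → x = (-1.2255, -0.9372)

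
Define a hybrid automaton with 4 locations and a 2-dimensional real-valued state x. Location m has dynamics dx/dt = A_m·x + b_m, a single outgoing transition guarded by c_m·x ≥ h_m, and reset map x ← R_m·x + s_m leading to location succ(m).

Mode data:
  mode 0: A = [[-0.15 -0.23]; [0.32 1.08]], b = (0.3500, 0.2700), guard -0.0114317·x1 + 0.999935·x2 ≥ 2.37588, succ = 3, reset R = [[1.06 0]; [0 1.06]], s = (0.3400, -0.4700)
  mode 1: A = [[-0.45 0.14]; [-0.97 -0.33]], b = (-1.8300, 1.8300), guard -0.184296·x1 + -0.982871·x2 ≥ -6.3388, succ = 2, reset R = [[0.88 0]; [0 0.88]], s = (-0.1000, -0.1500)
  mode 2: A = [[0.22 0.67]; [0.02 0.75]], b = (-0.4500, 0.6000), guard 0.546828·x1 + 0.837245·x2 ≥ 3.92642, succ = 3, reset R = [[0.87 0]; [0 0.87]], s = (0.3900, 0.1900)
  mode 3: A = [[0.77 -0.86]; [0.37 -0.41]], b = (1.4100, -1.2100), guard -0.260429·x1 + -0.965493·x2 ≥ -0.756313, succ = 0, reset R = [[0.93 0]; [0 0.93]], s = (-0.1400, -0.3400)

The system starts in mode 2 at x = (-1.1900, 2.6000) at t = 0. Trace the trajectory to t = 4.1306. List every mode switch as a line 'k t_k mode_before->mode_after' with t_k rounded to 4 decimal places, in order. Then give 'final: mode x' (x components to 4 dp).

Mode 2: guard c·x = 3.9264 hit at Δt = 0.6471 (t = 0.6471), x⁻ = (-0.0335, 4.7115) → reset → x⁺ = (0.3609, 4.2890), jump to mode 3
Mode 3: guard c·x = -0.7563 hit at Δt = 1.2474 (t = 1.8945), x⁻ = (-1.3175, 1.1387) → reset → x⁺ = (-1.3653, 0.7190), jump to mode 0
Mode 0: guard c·x = 2.3759 hit at Δt = 1.2139 (t = 3.1084), x⁻ = (-1.1024, 2.3634) → reset → x⁺ = (-0.8285, 2.0352), jump to mode 3
Mode 3: guard c·x = -0.7563 hit at Δt = 0.4282 (t = 3.5366), x⁻ = (-1.1248, 1.0868) → reset → x⁺ = (-1.1861, 0.6707), jump to mode 0
Mode 0: flow for 0.5940 to horizon, guard not reached → x = (-1.0052, 1.2061)

1 0.6471 2->3
2 1.8945 3->0
3 3.1084 0->3
4 3.5366 3->0
final: 0 -1.0052 1.2061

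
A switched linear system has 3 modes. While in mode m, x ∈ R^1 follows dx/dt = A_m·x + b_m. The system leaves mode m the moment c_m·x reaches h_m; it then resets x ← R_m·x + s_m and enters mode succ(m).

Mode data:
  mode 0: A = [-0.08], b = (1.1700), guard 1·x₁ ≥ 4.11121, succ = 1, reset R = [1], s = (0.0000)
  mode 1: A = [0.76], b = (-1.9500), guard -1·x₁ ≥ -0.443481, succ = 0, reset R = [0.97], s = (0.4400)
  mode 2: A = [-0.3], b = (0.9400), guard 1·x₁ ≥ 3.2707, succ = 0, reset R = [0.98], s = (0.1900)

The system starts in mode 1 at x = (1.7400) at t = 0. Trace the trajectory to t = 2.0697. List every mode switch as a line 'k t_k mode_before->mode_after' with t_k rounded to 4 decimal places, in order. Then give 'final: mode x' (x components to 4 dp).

1 1.2420 1->0
final: 0 1.7515

Mode 1: guard c·x = -0.4435 hit at Δt = 1.2420 (t = 1.2420), x⁻ = (0.4435) → reset → x⁺ = (0.8702), jump to mode 0
Mode 0: flow for 0.8277 to horizon, guard not reached → x = (1.7515)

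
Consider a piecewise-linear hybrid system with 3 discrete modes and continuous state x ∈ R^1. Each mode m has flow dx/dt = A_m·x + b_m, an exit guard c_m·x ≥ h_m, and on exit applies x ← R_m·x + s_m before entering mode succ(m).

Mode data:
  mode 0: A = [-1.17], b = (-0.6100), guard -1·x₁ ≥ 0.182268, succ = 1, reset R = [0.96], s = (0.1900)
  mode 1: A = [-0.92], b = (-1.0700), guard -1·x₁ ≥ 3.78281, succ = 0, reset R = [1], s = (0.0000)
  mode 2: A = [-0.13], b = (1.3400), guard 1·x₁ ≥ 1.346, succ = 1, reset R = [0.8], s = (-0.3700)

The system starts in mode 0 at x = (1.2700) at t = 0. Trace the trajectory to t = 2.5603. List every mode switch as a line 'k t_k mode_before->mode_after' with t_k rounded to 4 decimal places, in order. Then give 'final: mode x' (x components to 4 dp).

1 1.4226 0->1
final: 1 -0.7494

Mode 0: guard c·x = 0.1823 hit at Δt = 1.4226 (t = 1.4226), x⁻ = (-0.1823) → reset → x⁺ = (0.0150), jump to mode 1
Mode 1: flow for 1.1377 to horizon, guard not reached → x = (-0.7494)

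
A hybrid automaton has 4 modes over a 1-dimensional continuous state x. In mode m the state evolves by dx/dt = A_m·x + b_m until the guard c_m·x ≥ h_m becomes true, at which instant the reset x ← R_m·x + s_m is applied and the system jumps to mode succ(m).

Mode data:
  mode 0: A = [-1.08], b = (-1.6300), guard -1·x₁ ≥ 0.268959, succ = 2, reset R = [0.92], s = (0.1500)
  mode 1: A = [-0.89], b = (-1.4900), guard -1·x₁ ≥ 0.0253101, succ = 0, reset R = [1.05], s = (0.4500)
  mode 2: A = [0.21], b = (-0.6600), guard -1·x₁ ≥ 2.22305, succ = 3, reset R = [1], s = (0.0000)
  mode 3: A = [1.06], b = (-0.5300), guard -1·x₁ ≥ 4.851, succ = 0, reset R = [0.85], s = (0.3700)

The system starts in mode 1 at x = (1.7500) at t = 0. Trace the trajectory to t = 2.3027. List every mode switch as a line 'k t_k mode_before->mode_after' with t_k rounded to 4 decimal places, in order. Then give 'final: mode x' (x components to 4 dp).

1 0.8211 1->0
2 1.2318 0->2
final: 2 -0.9146

Mode 1: guard c·x = 0.0253 hit at Δt = 0.8211 (t = 0.8211), x⁻ = (-0.0253) → reset → x⁺ = (0.4234), jump to mode 0
Mode 0: guard c·x = 0.2690 hit at Δt = 0.4107 (t = 1.2318), x⁻ = (-0.2690) → reset → x⁺ = (-0.0974), jump to mode 2
Mode 2: flow for 1.0709 to horizon, guard not reached → x = (-0.9146)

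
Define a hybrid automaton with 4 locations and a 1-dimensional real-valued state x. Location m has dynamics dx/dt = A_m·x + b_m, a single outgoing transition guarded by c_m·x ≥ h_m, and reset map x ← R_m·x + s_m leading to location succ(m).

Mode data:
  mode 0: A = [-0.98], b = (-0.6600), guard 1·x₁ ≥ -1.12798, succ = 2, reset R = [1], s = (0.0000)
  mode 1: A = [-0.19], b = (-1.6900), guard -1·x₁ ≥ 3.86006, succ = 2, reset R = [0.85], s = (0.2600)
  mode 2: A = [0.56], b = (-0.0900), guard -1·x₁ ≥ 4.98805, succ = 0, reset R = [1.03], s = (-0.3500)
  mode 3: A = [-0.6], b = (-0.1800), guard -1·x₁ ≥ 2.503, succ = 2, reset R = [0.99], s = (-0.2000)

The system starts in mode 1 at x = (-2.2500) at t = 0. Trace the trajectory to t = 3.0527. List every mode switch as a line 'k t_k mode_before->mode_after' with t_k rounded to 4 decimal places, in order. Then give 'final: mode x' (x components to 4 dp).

Mode 1: guard c·x = 3.8601 hit at Δt = 1.4604 (t = 1.4604), x⁻ = (-3.8601) → reset → x⁺ = (-3.0211), jump to mode 2
Mode 2: guard c·x = 4.9881 hit at Δt = 0.8595 (t = 2.3199), x⁻ = (-4.9880) → reset → x⁺ = (-5.4877), jump to mode 0
Mode 0: flow for 0.7328 to horizon, guard not reached → x = (-3.0212)

1 1.4604 1->2
2 2.3199 2->0
final: 0 -3.0212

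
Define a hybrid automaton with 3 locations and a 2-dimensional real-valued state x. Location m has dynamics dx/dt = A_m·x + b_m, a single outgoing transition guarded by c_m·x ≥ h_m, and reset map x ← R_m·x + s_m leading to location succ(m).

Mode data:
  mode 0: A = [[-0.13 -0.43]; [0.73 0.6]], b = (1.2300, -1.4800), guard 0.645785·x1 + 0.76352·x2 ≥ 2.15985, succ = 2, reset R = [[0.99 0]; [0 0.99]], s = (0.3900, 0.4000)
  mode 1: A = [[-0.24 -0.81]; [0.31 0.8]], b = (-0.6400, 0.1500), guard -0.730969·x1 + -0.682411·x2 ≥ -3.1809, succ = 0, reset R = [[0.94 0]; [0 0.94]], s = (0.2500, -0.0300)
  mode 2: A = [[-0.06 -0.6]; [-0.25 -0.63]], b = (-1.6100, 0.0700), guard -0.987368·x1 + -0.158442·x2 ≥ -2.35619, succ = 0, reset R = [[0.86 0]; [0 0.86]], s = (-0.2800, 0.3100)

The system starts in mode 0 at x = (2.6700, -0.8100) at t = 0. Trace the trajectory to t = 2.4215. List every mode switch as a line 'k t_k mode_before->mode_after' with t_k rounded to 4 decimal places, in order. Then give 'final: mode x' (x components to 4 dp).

Mode 0: guard c·x = 2.1599 hit at Δt = 0.9796 (t = 0.9796), x⁻ = (3.7411, -0.3354) → reset → x⁺ = (4.0937, 0.0679), jump to mode 2
Mode 2: guard c·x = -2.3562 hit at Δt = 0.9932 (t = 1.9728), x⁻ = (2.4658, -0.4953) → reset → x⁺ = (1.8406, -0.1160), jump to mode 0
Mode 0: flow for 0.4487 to horizon, guard not reached → x = (2.2986, -0.1391)

1 0.9796 0->2
2 1.9728 2->0
final: 0 2.2986 -0.1391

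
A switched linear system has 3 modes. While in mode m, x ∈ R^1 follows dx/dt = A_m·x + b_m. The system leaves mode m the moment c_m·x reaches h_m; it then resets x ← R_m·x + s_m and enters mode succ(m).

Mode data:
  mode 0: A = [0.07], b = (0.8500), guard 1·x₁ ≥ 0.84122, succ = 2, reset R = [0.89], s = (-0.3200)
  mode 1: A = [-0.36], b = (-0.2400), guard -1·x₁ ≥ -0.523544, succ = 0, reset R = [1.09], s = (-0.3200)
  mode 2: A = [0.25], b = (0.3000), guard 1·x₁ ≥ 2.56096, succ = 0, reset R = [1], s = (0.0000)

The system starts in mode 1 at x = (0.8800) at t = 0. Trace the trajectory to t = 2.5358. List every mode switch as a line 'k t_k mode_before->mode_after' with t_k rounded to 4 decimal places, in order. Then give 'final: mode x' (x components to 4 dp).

1 0.7277 1->0
2 1.3927 0->2
final: 2 0.9674

Mode 1: guard c·x = -0.5235 hit at Δt = 0.7277 (t = 0.7277), x⁻ = (0.5235) → reset → x⁺ = (0.2507), jump to mode 0
Mode 0: guard c·x = 0.8412 hit at Δt = 0.6650 (t = 1.3927), x⁻ = (0.8412) → reset → x⁺ = (0.4287), jump to mode 2
Mode 2: flow for 1.1431 to horizon, guard not reached → x = (0.9674)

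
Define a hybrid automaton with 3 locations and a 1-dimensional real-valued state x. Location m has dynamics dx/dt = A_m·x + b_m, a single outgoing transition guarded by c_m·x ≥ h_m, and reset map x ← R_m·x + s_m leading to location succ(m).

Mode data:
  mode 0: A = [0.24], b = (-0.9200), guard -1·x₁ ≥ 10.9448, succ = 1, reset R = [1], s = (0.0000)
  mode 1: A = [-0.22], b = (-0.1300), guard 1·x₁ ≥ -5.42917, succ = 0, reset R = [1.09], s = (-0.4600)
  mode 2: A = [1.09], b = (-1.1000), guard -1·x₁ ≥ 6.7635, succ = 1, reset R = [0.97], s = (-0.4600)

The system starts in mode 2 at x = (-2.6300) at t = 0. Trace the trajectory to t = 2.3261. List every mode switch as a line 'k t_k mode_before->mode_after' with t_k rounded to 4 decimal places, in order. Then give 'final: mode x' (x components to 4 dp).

1 0.6962 2->1
2 1.9888 1->0
final: 0 -7.2388

Mode 2: guard c·x = 6.7635 hit at Δt = 0.6962 (t = 0.6962), x⁻ = (-6.7635) → reset → x⁺ = (-7.0206), jump to mode 1
Mode 1: guard c·x = -5.4292 hit at Δt = 1.2926 (t = 1.9888), x⁻ = (-5.4292) → reset → x⁺ = (-6.3778), jump to mode 0
Mode 0: flow for 0.3373 to horizon, guard not reached → x = (-7.2388)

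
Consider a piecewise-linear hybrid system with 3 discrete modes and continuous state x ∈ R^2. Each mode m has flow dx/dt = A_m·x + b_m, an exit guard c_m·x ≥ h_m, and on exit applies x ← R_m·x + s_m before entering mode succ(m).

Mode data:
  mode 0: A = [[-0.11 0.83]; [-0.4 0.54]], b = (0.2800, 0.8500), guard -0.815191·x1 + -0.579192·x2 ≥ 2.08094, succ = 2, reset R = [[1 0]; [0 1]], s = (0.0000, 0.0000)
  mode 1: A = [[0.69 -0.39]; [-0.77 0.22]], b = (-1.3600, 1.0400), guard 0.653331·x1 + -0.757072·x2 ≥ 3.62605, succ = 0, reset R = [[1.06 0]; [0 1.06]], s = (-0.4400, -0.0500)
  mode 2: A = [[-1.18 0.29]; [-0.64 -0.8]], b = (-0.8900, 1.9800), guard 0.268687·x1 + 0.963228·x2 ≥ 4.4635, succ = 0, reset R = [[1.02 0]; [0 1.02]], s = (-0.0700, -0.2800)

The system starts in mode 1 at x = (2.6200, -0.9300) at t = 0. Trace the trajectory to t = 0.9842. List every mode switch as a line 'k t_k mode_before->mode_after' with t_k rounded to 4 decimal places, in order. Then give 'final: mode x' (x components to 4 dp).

Mode 1: guard c·x = 3.6261 hit at Δt = 0.6212 (t = 0.6212), x⁻ = (3.3701, -1.8813) → reset → x⁺ = (3.1323, -2.0442), jump to mode 0
Mode 0: flow for 0.3630 to horizon, guard not reached → x = (2.4238, -2.5953)

1 0.6212 1->0
final: 0 2.4238 -2.5953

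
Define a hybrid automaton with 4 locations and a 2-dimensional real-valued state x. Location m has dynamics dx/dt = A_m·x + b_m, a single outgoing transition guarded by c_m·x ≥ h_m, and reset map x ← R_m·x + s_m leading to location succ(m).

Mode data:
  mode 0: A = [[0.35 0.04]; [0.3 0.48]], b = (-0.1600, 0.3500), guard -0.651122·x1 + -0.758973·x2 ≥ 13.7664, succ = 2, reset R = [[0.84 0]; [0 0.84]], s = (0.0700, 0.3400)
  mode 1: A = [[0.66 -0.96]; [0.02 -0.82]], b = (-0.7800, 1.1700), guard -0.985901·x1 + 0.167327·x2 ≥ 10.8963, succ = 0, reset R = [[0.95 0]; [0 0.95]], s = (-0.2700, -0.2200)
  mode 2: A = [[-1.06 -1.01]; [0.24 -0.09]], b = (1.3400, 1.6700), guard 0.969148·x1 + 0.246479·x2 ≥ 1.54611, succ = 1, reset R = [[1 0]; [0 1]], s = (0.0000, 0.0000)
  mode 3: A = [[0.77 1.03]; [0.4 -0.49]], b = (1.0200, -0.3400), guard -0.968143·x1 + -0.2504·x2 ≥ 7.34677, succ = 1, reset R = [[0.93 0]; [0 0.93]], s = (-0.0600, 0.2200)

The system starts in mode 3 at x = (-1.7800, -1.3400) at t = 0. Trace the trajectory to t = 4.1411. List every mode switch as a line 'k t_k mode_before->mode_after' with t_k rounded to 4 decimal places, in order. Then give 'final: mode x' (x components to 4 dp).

1 1.3626 3->1
2 2.2574 1->0
3 3.1823 0->2
final: 2 -1.5031 -3.3755

Mode 3: guard c·x = 7.3468 hit at Δt = 1.3626 (t = 1.3626), x⁻ = (-6.9077, -2.6325) → reset → x⁺ = (-6.4841, -2.2282), jump to mode 1
Mode 1: guard c·x = 10.8963 hit at Δt = 0.8948 (t = 2.2574), x⁻ = (-11.1266, -0.4387) → reset → x⁺ = (-10.8403, -0.6368), jump to mode 0
Mode 0: guard c·x = 13.7664 hit at Δt = 0.9249 (t = 3.1823), x⁻ = (-15.2661, -5.0414) → reset → x⁺ = (-12.7535, -3.8948), jump to mode 2
Mode 2: flow for 0.9588 to horizon, guard not reached → x = (-1.5031, -3.3755)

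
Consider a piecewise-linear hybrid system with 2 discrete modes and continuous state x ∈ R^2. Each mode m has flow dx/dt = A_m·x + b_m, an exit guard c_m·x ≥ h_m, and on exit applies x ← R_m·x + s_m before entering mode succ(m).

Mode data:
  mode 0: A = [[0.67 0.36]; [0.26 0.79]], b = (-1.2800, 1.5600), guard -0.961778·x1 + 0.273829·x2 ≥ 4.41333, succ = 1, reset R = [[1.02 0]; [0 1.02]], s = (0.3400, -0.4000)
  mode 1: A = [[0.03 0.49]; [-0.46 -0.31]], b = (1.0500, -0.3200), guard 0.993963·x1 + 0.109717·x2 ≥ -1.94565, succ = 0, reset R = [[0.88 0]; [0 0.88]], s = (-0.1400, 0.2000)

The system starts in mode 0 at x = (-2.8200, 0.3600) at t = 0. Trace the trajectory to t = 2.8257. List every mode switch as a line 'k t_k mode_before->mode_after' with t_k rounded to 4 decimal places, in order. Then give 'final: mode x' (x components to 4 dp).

1 0.4433 0->1
2 1.7512 1->0
3 2.4534 0->1
final: 1 -2.4039 3.1362

Mode 0: guard c·x = 4.4133 hit at Δt = 0.4433 (t = 0.4433), x⁻ = (-4.3453, 0.8550) → reset → x⁺ = (-4.0922, 0.4721), jump to mode 1
Mode 1: guard c·x = -1.9457 hit at Δt = 1.3079 (t = 1.7512), x⁻ = (-2.1236, 1.5051) → reset → x⁺ = (-2.0088, 1.5245), jump to mode 0
Mode 0: guard c·x = 4.4133 hit at Δt = 0.7022 (t = 2.4534), x⁻ = (-3.6043, 3.4575) → reset → x⁺ = (-3.3364, 3.1266), jump to mode 1
Mode 1: flow for 0.3723 to horizon, guard not reached → x = (-2.4039, 3.1362)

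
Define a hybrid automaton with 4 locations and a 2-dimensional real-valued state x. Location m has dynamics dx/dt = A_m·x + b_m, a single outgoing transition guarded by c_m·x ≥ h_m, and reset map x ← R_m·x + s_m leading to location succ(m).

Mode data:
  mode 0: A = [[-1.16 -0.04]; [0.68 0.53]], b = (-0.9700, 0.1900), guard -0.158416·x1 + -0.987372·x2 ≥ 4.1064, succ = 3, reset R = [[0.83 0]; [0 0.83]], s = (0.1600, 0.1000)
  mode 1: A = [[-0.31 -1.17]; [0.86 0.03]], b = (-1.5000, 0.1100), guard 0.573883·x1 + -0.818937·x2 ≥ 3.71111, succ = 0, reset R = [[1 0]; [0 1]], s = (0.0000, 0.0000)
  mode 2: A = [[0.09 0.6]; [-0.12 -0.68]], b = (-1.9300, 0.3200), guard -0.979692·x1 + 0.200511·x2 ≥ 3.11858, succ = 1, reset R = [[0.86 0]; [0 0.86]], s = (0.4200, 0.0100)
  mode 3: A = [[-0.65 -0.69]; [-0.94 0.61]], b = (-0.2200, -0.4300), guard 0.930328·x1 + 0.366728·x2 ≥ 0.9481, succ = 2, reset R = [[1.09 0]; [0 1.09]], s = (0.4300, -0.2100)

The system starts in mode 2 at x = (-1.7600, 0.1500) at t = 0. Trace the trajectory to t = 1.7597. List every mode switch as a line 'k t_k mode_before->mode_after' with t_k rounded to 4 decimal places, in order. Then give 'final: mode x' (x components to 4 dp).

Mode 2: guard c·x = 3.1186 hit at Δt = 0.6765 (t = 0.6765), x⁻ = (-3.0953, 0.4297) → reset → x⁺ = (-2.2419, 0.3795), jump to mode 1
Mode 1: flow for 1.0832 to horizon, guard not reached → x = (-2.1562, -1.7876)

1 0.6765 2->1
final: 1 -2.1562 -1.7876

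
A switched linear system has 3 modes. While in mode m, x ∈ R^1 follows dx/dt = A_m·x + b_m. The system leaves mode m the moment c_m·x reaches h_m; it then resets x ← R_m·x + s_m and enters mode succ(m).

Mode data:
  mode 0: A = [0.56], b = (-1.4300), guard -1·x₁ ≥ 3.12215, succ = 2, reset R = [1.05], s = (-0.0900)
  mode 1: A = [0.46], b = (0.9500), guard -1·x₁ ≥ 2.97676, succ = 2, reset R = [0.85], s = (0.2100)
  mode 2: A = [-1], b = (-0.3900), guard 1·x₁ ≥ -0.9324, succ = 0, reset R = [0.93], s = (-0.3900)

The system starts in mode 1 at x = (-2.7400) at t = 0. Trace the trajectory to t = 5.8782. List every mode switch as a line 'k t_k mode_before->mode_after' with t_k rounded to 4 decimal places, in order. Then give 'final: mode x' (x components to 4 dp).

Mode 1: guard c·x = 2.9768 hit at Δt = 0.6538 (t = 0.6538), x⁻ = (-2.9768) → reset → x⁺ = (-2.3202), jump to mode 2
Mode 2: guard c·x = -0.9324 hit at Δt = 1.2694 (t = 1.9232), x⁻ = (-0.9324) → reset → x⁺ = (-1.2571), jump to mode 0
Mode 0: guard c·x = 3.1221 hit at Δt = 0.7114 (t = 2.6346), x⁻ = (-3.1221) → reset → x⁺ = (-3.3683), jump to mode 2
Mode 2: guard c·x = -0.9324 hit at Δt = 1.7031 (t = 4.3377), x⁻ = (-0.9324) → reset → x⁺ = (-1.2571), jump to mode 0
Mode 0: guard c·x = 3.1221 hit at Δt = 0.7114 (t = 5.0491), x⁻ = (-3.1222) → reset → x⁺ = (-3.3683), jump to mode 2
Mode 2: flow for 0.8291 to horizon, guard not reached → x = (-1.6898)

1 0.6538 1->2
2 1.9232 2->0
3 2.6346 0->2
4 4.3377 2->0
5 5.0491 0->2
final: 2 -1.6898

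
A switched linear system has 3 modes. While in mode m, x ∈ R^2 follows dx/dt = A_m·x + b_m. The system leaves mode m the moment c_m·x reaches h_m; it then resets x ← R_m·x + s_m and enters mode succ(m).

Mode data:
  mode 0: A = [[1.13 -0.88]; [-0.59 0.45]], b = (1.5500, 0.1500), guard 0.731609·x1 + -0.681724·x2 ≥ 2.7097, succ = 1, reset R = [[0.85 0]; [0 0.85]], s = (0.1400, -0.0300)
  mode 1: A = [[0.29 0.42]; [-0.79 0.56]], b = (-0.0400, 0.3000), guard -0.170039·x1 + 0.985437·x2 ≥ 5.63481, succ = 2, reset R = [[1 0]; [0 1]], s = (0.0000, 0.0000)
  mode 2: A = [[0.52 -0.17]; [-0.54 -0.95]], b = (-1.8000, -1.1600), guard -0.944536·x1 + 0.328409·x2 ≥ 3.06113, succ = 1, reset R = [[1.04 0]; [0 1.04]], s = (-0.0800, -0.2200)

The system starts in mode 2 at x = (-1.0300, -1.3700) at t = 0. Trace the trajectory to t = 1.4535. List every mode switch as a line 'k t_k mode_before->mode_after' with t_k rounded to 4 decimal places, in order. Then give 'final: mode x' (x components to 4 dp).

1 0.8771 2->1
final: 1 -4.3047 1.2578

Mode 2: guard c·x = 3.0611 hit at Δt = 0.8771 (t = 0.8771), x⁻ = (-3.4315, -0.5483) → reset → x⁺ = (-3.6488, -0.7902), jump to mode 1
Mode 1: flow for 0.5764 to horizon, guard not reached → x = (-4.3047, 1.2578)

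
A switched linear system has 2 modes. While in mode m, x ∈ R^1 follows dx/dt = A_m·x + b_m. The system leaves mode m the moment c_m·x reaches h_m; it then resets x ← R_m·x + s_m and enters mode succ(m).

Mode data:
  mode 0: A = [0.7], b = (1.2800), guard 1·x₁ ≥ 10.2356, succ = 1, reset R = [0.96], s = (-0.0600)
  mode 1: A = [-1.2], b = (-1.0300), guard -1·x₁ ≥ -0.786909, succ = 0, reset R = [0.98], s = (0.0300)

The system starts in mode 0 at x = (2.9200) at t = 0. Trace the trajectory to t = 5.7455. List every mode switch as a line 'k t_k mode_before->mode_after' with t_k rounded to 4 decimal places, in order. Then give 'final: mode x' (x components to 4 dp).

Mode 0: guard c·x = 10.2356 hit at Δt = 1.3320 (t = 1.3320), x⁻ = (10.2356) → reset → x⁺ = (9.7662), jump to mode 1
Mode 1: guard c·x = -0.7869 hit at Δt = 1.5544 (t = 2.8864), x⁻ = (0.7869) → reset → x⁺ = (0.8012), jump to mode 0
Mode 0: guard c·x = 10.2356 hit at Δt = 2.1762 (t = 5.0626), x⁻ = (10.2356) → reset → x⁺ = (9.7662), jump to mode 1
Mode 1: flow for 0.6829 to horizon, guard not reached → x = (3.8235)

1 1.3320 0->1
2 2.8864 1->0
3 5.0626 0->1
final: 1 3.8235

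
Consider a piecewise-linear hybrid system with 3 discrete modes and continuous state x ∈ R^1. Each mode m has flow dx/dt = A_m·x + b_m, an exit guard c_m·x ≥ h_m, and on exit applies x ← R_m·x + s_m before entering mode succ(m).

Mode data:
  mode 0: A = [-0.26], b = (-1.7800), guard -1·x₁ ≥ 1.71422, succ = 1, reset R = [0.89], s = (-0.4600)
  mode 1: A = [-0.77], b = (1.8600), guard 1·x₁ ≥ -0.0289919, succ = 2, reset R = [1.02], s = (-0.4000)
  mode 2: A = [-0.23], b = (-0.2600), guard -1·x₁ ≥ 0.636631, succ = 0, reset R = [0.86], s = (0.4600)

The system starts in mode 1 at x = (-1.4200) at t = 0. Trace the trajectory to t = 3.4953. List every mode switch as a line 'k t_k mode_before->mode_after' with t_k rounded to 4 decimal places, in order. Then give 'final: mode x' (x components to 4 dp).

1 0.5850 1->2
2 2.1075 2->0
3 3.1665 0->1
final: 1 -1.0012

Mode 1: guard c·x = -0.0290 hit at Δt = 0.5850 (t = 0.5850), x⁻ = (-0.0290) → reset → x⁺ = (-0.4296), jump to mode 2
Mode 2: guard c·x = 0.6366 hit at Δt = 1.5225 (t = 2.1075), x⁻ = (-0.6366) → reset → x⁺ = (-0.0875), jump to mode 0
Mode 0: guard c·x = 1.7142 hit at Δt = 1.0590 (t = 3.1665), x⁻ = (-1.7142) → reset → x⁺ = (-1.9857), jump to mode 1
Mode 1: flow for 0.3288 to horizon, guard not reached → x = (-1.0012)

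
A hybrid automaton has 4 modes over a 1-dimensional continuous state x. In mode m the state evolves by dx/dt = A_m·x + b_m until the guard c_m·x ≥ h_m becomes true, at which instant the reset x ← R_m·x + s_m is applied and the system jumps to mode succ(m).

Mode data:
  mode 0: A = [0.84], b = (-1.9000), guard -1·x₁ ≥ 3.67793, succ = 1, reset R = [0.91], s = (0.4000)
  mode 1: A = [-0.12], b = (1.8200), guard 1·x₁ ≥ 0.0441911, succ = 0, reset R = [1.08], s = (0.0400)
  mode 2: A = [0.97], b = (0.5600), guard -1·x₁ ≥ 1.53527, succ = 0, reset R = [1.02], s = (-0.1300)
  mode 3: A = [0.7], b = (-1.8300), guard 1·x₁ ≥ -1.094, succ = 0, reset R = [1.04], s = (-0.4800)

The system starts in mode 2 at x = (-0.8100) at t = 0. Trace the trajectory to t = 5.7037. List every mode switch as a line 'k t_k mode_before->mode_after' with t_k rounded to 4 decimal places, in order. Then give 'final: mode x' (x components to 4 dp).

Mode 2: guard c·x = 1.5353 hit at Δt = 1.4589 (t = 1.4589), x⁻ = (-1.5353) → reset → x⁺ = (-1.6960), jump to mode 0
Mode 0: guard c·x = 3.6779 hit at Δt = 0.4833 (t = 1.9422), x⁻ = (-3.6779) → reset → x⁺ = (-2.9469), jump to mode 1
Mode 1: guard c·x = 0.0442 hit at Δt = 1.5040 (t = 3.4462), x⁻ = (0.0442) → reset → x⁺ = (0.0877), jump to mode 0
Mode 0: guard c·x = 3.6779 hit at Δt = 1.1965 (t = 4.6427), x⁻ = (-3.6779) → reset → x⁺ = (-2.9469), jump to mode 1
Mode 1: flow for 1.0610 to horizon, guard not reached → x = (-0.7814)

1 1.4589 2->0
2 1.9422 0->1
3 3.4462 1->0
4 4.6427 0->1
final: 1 -0.7814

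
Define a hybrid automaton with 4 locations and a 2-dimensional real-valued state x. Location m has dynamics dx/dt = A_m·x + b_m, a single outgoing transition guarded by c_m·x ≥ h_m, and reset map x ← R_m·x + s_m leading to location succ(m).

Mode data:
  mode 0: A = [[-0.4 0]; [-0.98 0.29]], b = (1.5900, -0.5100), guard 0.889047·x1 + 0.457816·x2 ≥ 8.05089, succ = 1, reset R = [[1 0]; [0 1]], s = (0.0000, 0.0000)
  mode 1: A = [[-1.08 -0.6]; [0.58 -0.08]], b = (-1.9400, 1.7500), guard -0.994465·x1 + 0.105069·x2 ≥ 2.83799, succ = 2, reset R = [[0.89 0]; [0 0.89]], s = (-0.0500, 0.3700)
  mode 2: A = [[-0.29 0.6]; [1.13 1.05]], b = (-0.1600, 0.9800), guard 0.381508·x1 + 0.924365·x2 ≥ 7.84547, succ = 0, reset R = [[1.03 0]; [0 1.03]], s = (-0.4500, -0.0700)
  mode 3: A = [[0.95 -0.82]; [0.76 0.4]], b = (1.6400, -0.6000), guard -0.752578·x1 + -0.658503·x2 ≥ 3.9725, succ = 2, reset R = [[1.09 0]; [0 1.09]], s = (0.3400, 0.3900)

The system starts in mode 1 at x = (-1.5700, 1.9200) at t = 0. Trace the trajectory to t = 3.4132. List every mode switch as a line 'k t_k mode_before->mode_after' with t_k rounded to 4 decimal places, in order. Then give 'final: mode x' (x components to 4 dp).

Mode 1: guard c·x = 2.8380 hit at Δt = 1.1763 (t = 1.1763), x⁻ = (-2.6120, 2.2881) → reset → x⁺ = (-2.3747, 2.4064), jump to mode 2
Mode 2: guard c·x = 7.8455 hit at Δt = 1.2856 (t = 2.4619), x⁻ = (1.0300, 8.0623) → reset → x⁺ = (0.6108, 8.2342), jump to mode 0
Mode 0: flow for 0.9513 to horizon, guard not reached → x = (1.6756, 9.0542)

1 1.1763 1->2
2 2.4619 2->0
final: 0 1.6756 9.0542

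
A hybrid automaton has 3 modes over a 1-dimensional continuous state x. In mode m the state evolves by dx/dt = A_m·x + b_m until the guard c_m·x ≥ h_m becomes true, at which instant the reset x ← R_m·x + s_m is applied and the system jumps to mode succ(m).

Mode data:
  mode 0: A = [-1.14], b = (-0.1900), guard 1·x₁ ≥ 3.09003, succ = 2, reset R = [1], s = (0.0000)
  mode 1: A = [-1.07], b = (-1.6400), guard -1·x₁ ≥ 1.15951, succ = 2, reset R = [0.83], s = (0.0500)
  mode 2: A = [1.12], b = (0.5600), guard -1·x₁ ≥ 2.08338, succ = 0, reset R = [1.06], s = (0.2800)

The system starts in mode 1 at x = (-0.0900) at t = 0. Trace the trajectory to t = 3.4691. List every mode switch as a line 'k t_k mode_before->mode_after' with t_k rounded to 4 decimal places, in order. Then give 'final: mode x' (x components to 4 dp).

Mode 1: guard c·x = 1.1595 hit at Δt = 1.2637 (t = 1.2637), x⁻ = (-1.1595) → reset → x⁺ = (-0.9124), jump to mode 2
Mode 2: guard c·x = 2.0834 hit at Δt = 1.2012 (t = 2.4649), x⁻ = (-2.0834) → reset → x⁺ = (-1.9284), jump to mode 0
Mode 0: flow for 1.0042 to horizon, guard not reached → x = (-0.7274)

1 1.2637 1->2
2 2.4649 2->0
final: 0 -0.7274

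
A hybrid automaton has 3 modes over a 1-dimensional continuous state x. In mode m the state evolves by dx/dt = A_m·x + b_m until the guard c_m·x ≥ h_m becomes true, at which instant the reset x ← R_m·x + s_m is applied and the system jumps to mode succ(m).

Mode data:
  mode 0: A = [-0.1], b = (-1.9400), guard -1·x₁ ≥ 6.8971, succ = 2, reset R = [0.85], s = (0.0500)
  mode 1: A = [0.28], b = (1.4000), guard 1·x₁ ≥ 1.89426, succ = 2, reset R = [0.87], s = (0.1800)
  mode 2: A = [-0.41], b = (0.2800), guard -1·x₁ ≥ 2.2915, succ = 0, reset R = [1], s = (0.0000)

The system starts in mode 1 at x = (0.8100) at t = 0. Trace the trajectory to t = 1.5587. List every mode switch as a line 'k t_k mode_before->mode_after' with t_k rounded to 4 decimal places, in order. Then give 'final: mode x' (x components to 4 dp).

Mode 1: guard c·x = 1.8943 hit at Δt = 0.6111 (t = 0.6111), x⁻ = (1.8943) → reset → x⁺ = (1.8280), jump to mode 2
Mode 2: flow for 0.9476 to horizon, guard not reached → x = (1.4594)

1 0.6111 1->2
final: 2 1.4594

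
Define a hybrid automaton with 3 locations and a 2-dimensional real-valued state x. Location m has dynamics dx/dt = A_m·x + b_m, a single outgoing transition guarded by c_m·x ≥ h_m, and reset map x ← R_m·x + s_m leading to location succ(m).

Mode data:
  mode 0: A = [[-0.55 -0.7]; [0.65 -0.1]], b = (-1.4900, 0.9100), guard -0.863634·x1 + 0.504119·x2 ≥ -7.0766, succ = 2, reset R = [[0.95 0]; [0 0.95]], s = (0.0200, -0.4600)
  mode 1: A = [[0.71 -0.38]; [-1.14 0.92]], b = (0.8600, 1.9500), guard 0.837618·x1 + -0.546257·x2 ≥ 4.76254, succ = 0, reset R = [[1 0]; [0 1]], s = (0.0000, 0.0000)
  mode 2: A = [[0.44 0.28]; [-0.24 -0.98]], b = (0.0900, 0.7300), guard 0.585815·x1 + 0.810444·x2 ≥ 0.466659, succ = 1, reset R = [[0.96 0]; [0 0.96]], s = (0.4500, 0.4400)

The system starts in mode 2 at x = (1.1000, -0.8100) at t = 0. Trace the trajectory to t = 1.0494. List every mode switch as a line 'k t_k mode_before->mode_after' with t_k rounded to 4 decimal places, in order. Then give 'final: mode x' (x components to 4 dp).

Mode 2: guard c·x = 0.4667 hit at Δt = 0.4437 (t = 0.4437), x⁻ = (1.3021, -0.3654) → reset → x⁺ = (1.7000, 0.0892), jump to mode 1
Mode 1: flow for 0.6057 to horizon, guard not reached → x = (3.2764, -0.4356)

1 0.4437 2->1
final: 1 3.2764 -0.4356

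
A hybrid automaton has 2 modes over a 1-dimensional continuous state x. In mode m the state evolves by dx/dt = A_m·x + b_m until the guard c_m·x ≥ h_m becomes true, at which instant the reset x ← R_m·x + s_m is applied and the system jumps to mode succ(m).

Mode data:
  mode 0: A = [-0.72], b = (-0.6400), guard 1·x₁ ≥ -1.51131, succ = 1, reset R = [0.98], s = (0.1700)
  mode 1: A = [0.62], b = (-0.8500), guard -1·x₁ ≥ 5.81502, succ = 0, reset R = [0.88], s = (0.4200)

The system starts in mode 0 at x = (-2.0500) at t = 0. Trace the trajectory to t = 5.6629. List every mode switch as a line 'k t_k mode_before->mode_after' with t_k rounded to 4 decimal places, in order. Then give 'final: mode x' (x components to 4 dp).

Mode 0: guard c·x = -1.5113 hit at Δt = 0.8660 (t = 0.8660), x⁻ = (-1.5113) → reset → x⁺ = (-1.3111), jump to mode 1
Mode 1: guard c·x = 5.8150 hit at Δt = 1.5896 (t = 2.4556), x⁻ = (-5.8150) → reset → x⁺ = (-4.6972), jump to mode 0
Mode 0: guard c·x = -1.5113 hit at Δt = 2.5157 (t = 4.9713), x⁻ = (-1.5113) → reset → x⁺ = (-1.3111), jump to mode 1
Mode 1: flow for 0.6916 to horizon, guard not reached → x = (-2.7470)

1 0.8660 0->1
2 2.4556 1->0
3 4.9713 0->1
final: 1 -2.7470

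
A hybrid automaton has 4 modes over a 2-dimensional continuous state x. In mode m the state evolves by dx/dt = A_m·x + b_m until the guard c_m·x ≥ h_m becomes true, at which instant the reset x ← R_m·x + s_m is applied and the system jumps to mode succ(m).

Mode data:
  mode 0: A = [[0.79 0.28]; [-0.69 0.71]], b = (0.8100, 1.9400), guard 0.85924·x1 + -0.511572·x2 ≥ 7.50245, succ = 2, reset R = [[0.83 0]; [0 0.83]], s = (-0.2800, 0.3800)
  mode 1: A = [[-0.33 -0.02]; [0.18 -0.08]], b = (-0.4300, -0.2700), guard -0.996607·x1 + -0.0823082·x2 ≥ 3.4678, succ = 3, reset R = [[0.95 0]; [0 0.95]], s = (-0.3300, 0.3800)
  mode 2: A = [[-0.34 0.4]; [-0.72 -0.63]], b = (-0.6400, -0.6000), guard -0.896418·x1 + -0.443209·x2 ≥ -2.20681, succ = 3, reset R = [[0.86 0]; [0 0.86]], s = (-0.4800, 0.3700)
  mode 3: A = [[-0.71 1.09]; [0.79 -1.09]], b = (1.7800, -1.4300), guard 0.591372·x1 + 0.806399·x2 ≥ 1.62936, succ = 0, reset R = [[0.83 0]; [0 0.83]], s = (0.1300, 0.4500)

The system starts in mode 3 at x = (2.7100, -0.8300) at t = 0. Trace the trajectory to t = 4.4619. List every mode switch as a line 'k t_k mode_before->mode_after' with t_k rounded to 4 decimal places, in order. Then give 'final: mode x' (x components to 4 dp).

Mode 3: guard c·x = 1.6294 hit at Δt = 1.4694 (t = 1.4694), x⁻ = (2.4847, 0.1984) → reset → x⁺ = (2.1923, 0.6147), jump to mode 0
Mode 0: guard c·x = 7.5024 hit at Δt = 1.2990 (t = 2.7684), x⁻ = (8.3289, -0.6762) → reset → x⁺ = (6.6330, -0.1812), jump to mode 2
Mode 2: guard c·x = -2.2068 hit at Δt = 0.8536 (t = 3.6220), x⁻ = (3.9251, -2.9595) → reset → x⁺ = (2.8955, -2.1752), jump to mode 3
Mode 3: flow for 0.8399 to horizon, guard not reached → x = (1.8820, -0.7176)

1 1.4694 3->0
2 2.7684 0->2
3 3.6220 2->3
final: 3 1.8820 -0.7176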